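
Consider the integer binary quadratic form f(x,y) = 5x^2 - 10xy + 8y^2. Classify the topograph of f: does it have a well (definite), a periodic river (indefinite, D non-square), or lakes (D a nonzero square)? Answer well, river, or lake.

D = b²−4ac = (-10)² − 4·5·8 = -60
D < 0 ⇒ definite ⇒ every region one sign ⇒ single well

well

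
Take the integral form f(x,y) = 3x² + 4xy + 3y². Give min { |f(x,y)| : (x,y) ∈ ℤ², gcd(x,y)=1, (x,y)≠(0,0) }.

translate: b→-2 (≡4 mod 6), so (3,4,3)→(3,-2,2)
flip: (3,-2,2)→(2,2,3)
reduced (well bottom): (2,2,3) with a≤c, −a<b≤a
well minimum = a = 2

2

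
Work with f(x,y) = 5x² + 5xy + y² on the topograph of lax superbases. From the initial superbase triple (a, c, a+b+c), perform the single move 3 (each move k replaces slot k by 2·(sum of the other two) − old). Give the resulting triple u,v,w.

start (5,1,11) = (f(1,0),f(0,1),f(1,1))
replace slot 3: 2·(5+1) − 11 = 1 → (5,1,1)

5,1,1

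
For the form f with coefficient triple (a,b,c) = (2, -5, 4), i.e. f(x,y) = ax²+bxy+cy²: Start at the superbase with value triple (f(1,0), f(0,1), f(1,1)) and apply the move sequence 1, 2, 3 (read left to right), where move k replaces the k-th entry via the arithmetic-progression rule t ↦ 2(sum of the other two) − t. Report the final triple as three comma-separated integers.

start (2,4,1) = (f(1,0),f(0,1),f(1,1))
replace slot 1: 2·(4+1) − 2 = 8 → (8,4,1)
replace slot 2: 2·(8+1) − 4 = 14 → (8,14,1)
replace slot 3: 2·(8+14) − 1 = 43 → (8,14,43)

8,14,43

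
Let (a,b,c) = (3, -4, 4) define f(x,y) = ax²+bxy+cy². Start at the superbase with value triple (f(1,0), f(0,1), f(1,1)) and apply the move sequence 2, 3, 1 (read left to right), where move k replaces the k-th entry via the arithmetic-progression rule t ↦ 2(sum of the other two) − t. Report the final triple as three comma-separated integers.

start (3,4,3) = (f(1,0),f(0,1),f(1,1))
replace slot 2: 2·(3+3) − 4 = 8 → (3,8,3)
replace slot 3: 2·(3+8) − 3 = 19 → (3,8,19)
replace slot 1: 2·(8+19) − 3 = 51 → (51,8,19)

51,8,19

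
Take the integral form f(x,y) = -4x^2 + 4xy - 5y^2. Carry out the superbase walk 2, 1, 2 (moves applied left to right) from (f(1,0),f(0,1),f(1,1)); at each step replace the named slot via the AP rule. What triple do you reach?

start (-4,-5,-5) = (f(1,0),f(0,1),f(1,1))
replace slot 2: 2·((-4)+(-5)) − (-5) = -13 → (-4,-13,-5)
replace slot 1: 2·((-13)+(-5)) − (-4) = -32 → (-32,-13,-5)
replace slot 2: 2·((-32)+(-5)) − (-13) = -61 → (-32,-61,-5)

-32,-61,-5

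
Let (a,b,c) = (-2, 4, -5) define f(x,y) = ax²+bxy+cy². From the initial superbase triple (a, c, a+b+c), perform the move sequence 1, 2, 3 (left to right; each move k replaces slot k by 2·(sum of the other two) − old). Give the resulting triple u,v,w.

start (-2,-5,-3) = (f(1,0),f(0,1),f(1,1))
replace slot 1: 2·((-5)+(-3)) − (-2) = -14 → (-14,-5,-3)
replace slot 2: 2·((-14)+(-3)) − (-5) = -29 → (-14,-29,-3)
replace slot 3: 2·((-14)+(-29)) − (-3) = -83 → (-14,-29,-83)

-14,-29,-83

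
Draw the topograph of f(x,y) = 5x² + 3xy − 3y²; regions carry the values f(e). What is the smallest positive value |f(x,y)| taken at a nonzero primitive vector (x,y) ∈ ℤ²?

river: ρ → (-3,3,5)
river: ρ → (5,7,-1)
river: ρ → (-1,7,5)
river: ρ → (5,3,-3)
closes: descent 0, river 4
min |a| on river = 1

1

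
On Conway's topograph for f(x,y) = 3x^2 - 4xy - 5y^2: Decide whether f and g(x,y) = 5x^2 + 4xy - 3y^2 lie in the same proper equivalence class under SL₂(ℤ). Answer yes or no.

D₁ = 76, D₂ = 76
river cycle of f (length 6): (-5, 4, 3), (3, 8, -1), (-1, 8, 3), (3, 4, -5), (-5, 6, 2), (2, 6, -5)
river cycle of g (length 6): (-3, 8, 1), (1, 8, -3), (-3, 4, 5), (5, 6, -2), (-2, 6, 5), (5, 4, -3)
cycles differ ⇒ inequivalent

no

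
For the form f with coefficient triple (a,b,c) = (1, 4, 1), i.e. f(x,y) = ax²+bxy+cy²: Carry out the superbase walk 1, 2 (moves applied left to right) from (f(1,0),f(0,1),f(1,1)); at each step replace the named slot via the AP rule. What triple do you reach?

start (1,1,6) = (f(1,0),f(0,1),f(1,1))
replace slot 1: 2·(1+6) − 1 = 13 → (13,1,6)
replace slot 2: 2·(13+6) − 1 = 37 → (13,37,6)

13,37,6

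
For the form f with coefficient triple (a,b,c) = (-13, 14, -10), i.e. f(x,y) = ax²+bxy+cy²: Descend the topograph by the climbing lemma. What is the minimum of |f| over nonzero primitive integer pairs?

translate: b→12 (≡-14 mod 26), so (13,-14,10)→(13,12,9)
flip: (13,12,9)→(9,-12,13)
translate: b→6 (≡-12 mod 18), so (9,-12,13)→(9,6,10)
reduced (well bottom): (9,6,10) with a≤c, −a<b≤a
well minimum |f| = |-9| = 9 (negative-definite)

9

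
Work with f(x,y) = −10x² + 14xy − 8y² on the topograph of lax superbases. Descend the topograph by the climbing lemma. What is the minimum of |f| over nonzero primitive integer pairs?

translate: b→6 (≡-14 mod 20), so (10,-14,8)→(10,6,4)
flip: (10,6,4)→(4,-6,10)
translate: b→2 (≡-6 mod 8), so (4,-6,10)→(4,2,8)
reduced (well bottom): (4,2,8) with a≤c, −a<b≤a
well minimum |f| = |-4| = 4 (negative-definite)

4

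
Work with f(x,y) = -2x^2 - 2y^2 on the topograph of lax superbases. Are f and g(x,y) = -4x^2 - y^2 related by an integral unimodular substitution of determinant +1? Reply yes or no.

D₁ = -16, D₂ = -16
f is negative-definite; reduce −f:
−f: reduced (well bottom): (2,0,2) with a≤c, −a<b≤a
flip sign back: reduced form of f is (-2,0,-2)
g is negative-definite; reduce −g:
−g: flip: (4,0,1)→(1,0,4)
−g: reduced (well bottom): (1,0,4) with a≤c, −a<b≤a
flip sign back: reduced form of g is (-1,0,-4)
reduced forms (-2, 0, -2) vs (-1, 0, -4) ⇒ inequivalent

no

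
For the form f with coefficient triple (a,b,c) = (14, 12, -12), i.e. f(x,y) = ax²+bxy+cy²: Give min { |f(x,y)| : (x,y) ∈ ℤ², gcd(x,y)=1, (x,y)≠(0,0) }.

river: ρ → (-12,12,14)
river: ρ → (14,16,-10)
river: ρ → (-10,24,6)
river: ρ → (6,24,-10)
river: ρ → (-10,16,14)
river: ρ → (14,12,-12)
closes: descent 0, river 6
min |a| on river = 6

6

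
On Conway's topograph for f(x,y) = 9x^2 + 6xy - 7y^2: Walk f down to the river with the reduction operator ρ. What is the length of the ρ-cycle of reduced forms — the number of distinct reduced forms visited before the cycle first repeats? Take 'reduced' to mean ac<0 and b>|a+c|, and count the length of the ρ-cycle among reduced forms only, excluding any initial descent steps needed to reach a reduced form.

D = 288, ⌊√D⌋ = 16
river: ρ → (-7,8,8)
river: ρ → (8,8,-7)
river: ρ → (-7,6,9)
river: ρ → (9,12,-4)
river: ρ → (-4,12,9)
river: ρ → (9,6,-7)
ρ-cycle length = 6 (tail of 0 descent steps not counted)

6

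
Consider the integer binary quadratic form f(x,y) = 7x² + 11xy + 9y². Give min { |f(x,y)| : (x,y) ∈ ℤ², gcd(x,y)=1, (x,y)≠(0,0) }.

translate: b→-3 (≡11 mod 14), so (7,11,9)→(7,-3,5)
flip: (7,-3,5)→(5,3,7)
reduced (well bottom): (5,3,7) with a≤c, −a<b≤a
well minimum = a = 5

5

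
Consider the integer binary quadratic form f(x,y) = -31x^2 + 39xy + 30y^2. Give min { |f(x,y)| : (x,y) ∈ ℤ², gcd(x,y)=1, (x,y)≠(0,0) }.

river: ρ → (30,21,-40)
river: ρ → (-40,59,11)
river: ρ → (11,51,-60)
river: ρ → (-60,69,2)
river: ρ → (2,71,-25)
river: ρ → (-25,29,44)
river: ρ → (44,59,-10)
river: ρ → (-10,61,38)
river: ρ → (38,15,-33)
river: ρ → (-33,51,20)
river: ρ → (20,69,-6)
river: ρ → (-6,63,53)
river: ρ → (53,43,-16)
river: ρ → (-16,53,38)
river: ρ → (38,23,-31)
river: ρ → (-31,39,30)
closes: descent 0, river 16
min |a| on river = 2

2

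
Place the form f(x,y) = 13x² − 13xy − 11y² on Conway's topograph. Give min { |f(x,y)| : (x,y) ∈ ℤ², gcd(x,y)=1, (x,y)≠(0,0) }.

descent: ρ → (-11,13,13)  [lands on river]
river: ρ → (13,13,-11)
river: ρ → (-11,9,15)
river: ρ → (15,21,-5)
river: ρ → (-5,19,19)
river: ρ → (19,19,-5)
river: ρ → (-5,21,15)
river: ρ → (15,9,-11)
closes: descent 1, river 8
min |a| on river = 5

5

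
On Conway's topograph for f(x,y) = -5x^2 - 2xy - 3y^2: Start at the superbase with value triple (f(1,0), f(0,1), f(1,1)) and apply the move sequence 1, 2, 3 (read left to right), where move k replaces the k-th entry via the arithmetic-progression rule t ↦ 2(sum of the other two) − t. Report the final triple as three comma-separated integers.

start (-5,-3,-10) = (f(1,0),f(0,1),f(1,1))
replace slot 1: 2·((-3)+(-10)) − (-5) = -21 → (-21,-3,-10)
replace slot 2: 2·((-21)+(-10)) − (-3) = -59 → (-21,-59,-10)
replace slot 3: 2·((-21)+(-59)) − (-10) = -150 → (-21,-59,-150)

-21,-59,-150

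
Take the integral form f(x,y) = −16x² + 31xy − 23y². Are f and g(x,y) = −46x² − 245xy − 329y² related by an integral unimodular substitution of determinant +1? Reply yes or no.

D₁ = -511, D₂ = -511
f is negative-definite; reduce −f:
−f: translate: b→1 (≡-31 mod 32), so (16,-31,23)→(16,1,8)
−f: flip: (16,1,8)→(8,-1,16)
−f: reduced (well bottom): (8,-1,16) with a≤c, −a<b≤a
flip sign back: reduced form of f is (-8,1,-16)
g is negative-definite; reduce −g:
−g: translate: b→-31 (≡245 mod 92), so (46,245,329)→(46,-31,8)
−g: flip: (46,-31,8)→(8,31,46)
−g: translate: b→-1 (≡31 mod 16), so (8,31,46)→(8,-1,16)
−g: reduced (well bottom): (8,-1,16) with a≤c, −a<b≤a
flip sign back: reduced form of g is (-8,1,-16)
reduced forms (-8, 1, -16) vs (-8, 1, -16) ⇒ equivalent

yes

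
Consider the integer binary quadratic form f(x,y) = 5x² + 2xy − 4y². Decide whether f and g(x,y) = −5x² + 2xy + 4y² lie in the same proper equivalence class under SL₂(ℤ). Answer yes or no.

D₁ = 84, D₂ = 84
river cycle of f (length 6): (-4, 6, 3), (3, 6, -4), (-4, 2, 5), (5, 8, -1), (-1, 8, 5), (5, 2, -4)
river cycle of g (length 6): (4, 6, -3), (-3, 6, 4), (4, 2, -5), (-5, 8, 1), (1, 8, -5), (-5, 2, 4)
cycles differ ⇒ inequivalent

no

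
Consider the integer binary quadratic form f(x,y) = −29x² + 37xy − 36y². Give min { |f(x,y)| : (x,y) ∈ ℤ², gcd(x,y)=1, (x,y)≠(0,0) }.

translate: b→21 (≡-37 mod 58), so (29,-37,36)→(29,21,28)
flip: (29,21,28)→(28,-21,29)
reduced (well bottom): (28,-21,29) with a≤c, −a<b≤a
well minimum |f| = |-28| = 28 (negative-definite)

28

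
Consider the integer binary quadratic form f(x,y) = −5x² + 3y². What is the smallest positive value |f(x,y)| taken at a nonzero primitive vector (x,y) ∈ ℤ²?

descent: ρ → (3,6,-2)  [lands on river]
river: ρ → (-2,6,3)
closes: descent 1, river 2
min |a| on river = 2

2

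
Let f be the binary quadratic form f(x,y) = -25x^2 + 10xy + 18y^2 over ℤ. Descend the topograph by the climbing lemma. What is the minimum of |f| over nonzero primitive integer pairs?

river: ρ → (18,26,-17)
river: ρ → (-17,42,2)
river: ρ → (2,42,-17)
river: ρ → (-17,26,18)
river: ρ → (18,10,-25)
river: ρ → (-25,40,3)
river: ρ → (3,38,-38)
river: ρ → (-38,38,3)
river: ρ → (3,40,-25)
river: ρ → (-25,10,18)
closes: descent 0, river 10
min |a| on river = 2

2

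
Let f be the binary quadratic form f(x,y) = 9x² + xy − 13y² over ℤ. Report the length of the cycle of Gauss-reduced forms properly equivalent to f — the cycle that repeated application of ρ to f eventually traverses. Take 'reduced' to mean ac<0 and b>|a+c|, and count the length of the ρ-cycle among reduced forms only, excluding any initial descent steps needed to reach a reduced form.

D = 469, ⌊√D⌋ = 21
descent: ρ → (-13,-1,9)
descent: ρ → (9,19,-3)  [lands on river]
river: ρ → (-3,17,15)
river: ρ → (15,13,-5)
river: ρ → (-5,17,9)
ρ-cycle length = 4 (tail of 2 descent steps not counted)

4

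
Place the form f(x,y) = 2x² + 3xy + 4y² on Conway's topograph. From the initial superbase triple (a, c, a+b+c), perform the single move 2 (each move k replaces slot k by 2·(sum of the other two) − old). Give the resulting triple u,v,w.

start (2,4,9) = (f(1,0),f(0,1),f(1,1))
replace slot 2: 2·(2+9) − 4 = 18 → (2,18,9)

2,18,9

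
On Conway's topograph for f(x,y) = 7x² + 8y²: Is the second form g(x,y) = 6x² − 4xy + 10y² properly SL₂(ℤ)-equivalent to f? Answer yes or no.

D₁ = -224, D₂ = -224
f: reduced (well bottom): (7,0,8) with a≤c, −a<b≤a
g: reduced (well bottom): (6,-4,10) with a≤c, −a<b≤a
reduced forms (7, 0, 8) vs (6, -4, 10) ⇒ inequivalent

no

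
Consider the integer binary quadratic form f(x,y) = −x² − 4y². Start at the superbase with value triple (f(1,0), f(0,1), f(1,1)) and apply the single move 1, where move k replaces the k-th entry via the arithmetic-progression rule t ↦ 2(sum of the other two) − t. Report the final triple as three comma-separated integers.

start (-1,-4,-5) = (f(1,0),f(0,1),f(1,1))
replace slot 1: 2·((-4)+(-5)) − (-1) = -17 → (-17,-4,-5)

-17,-4,-5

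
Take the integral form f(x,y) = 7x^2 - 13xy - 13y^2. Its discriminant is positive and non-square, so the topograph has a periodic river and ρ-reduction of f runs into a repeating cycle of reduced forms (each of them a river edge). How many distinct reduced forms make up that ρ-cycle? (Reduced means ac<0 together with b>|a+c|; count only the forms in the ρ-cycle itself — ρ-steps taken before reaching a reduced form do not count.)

D = 533, ⌊√D⌋ = 23
descent: ρ → (-13,13,7)  [lands on river]
river: ρ → (7,15,-11)
river: ρ → (-11,7,11)
river: ρ → (11,15,-7)
river: ρ → (-7,13,13)
river: ρ → (13,13,-7)
river: ρ → (-7,15,11)
river: ρ → (11,7,-11)
river: ρ → (-11,15,7)
river: ρ → (7,13,-13)
ρ-cycle length = 10 (tail of 1 descent step not counted)

10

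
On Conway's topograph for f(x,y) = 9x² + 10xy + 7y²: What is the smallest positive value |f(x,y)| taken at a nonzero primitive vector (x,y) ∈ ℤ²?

translate: b→-8 (≡10 mod 18), so (9,10,7)→(9,-8,6)
flip: (9,-8,6)→(6,8,9)
translate: b→-4 (≡8 mod 12), so (6,8,9)→(6,-4,7)
reduced (well bottom): (6,-4,7) with a≤c, −a<b≤a
well minimum = a = 6

6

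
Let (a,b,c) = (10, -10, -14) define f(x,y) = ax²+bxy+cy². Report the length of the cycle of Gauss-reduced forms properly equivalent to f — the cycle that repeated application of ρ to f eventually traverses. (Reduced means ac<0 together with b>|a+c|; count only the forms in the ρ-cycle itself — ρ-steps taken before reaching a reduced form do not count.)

D = 660, ⌊√D⌋ = 25
descent: ρ → (-14,10,10)  [lands on river]
river: ρ → (10,10,-14)
river: ρ → (-14,18,6)
river: ρ → (6,18,-14)
ρ-cycle length = 4 (tail of 1 descent step not counted)

4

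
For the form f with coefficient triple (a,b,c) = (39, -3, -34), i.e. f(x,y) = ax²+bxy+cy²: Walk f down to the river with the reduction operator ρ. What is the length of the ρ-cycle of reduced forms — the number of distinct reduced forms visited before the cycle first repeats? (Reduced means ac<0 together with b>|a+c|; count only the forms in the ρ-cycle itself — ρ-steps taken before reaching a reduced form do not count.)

D = 5313, ⌊√D⌋ = 72
descent: ρ → (-34,71,2)  [lands on river]
river: ρ → (2,69,-69)
river: ρ → (-69,69,2)
river: ρ → (2,71,-34)
river: ρ → (-34,65,8)
river: ρ → (8,63,-42)
river: ρ → (-42,21,29)
river: ρ → (29,37,-34)
river: ρ → (-34,31,32)
river: ρ → (32,33,-33)
river: ρ → (-33,33,32)
river: ρ → (32,31,-34)
river: ρ → (-34,37,29)
river: ρ → (29,21,-42)
river: ρ → (-42,63,8)
river: ρ → (8,65,-34)
ρ-cycle length = 16 (tail of 1 descent step not counted)

16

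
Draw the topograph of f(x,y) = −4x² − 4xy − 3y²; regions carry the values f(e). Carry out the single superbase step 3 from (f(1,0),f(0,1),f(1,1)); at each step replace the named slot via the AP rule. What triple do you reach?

start (-4,-3,-11) = (f(1,0),f(0,1),f(1,1))
replace slot 3: 2·((-4)+(-3)) − (-11) = -3 → (-4,-3,-3)

-4,-3,-3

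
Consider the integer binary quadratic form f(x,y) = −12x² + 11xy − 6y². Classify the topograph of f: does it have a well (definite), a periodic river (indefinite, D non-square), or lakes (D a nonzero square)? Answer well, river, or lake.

D = b²−4ac = 11² − 4·(-12)·(-6) = -167
D < 0 ⇒ definite ⇒ every region one sign ⇒ single well

well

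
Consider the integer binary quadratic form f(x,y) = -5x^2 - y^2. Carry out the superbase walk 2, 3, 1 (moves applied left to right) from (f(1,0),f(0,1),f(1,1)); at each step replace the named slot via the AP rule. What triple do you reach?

start (-5,-1,-6) = (f(1,0),f(0,1),f(1,1))
replace slot 2: 2·((-5)+(-6)) − (-1) = -21 → (-5,-21,-6)
replace slot 3: 2·((-5)+(-21)) − (-6) = -46 → (-5,-21,-46)
replace slot 1: 2·((-21)+(-46)) − (-5) = -129 → (-129,-21,-46)

-129,-21,-46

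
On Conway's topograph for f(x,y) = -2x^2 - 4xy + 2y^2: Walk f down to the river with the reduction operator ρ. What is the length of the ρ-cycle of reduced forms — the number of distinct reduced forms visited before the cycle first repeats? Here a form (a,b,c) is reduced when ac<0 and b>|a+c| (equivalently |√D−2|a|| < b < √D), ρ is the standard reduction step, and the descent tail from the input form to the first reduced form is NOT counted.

D = 32, ⌊√D⌋ = 5
descent: ρ → (2,4,-2)  [lands on river]
river: ρ → (-2,4,2)
ρ-cycle length = 2 (tail of 1 descent step not counted)

2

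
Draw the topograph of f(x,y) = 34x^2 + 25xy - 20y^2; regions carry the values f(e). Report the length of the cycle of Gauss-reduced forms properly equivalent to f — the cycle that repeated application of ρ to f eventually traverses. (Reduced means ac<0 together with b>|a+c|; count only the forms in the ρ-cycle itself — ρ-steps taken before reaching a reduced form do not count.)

D = 3345, ⌊√D⌋ = 57
river: ρ → (-20,55,4)
river: ρ → (4,57,-6)
river: ρ → (-6,51,31)
river: ρ → (31,11,-26)
river: ρ → (-26,41,16)
river: ρ → (16,55,-5)
river: ρ → (-5,55,16)
river: ρ → (16,41,-26)
river: ρ → (-26,11,31)
river: ρ → (31,51,-6)
river: ρ → (-6,57,4)
river: ρ → (4,55,-20)
river: ρ → (-20,25,34)
river: ρ → (34,43,-11)
river: ρ → (-11,45,30)
river: ρ → (30,15,-26)
river: ρ → (-26,37,19)
river: ρ → (19,39,-24)
river: ρ → (-24,57,1)
river: ρ → (1,57,-24)
river: ρ → (-24,39,19)
river: ρ → (19,37,-26)
river: ρ → (-26,15,30)
river: ρ → (30,45,-11)
river: ρ → (-11,43,34)
river: ρ → (34,25,-20)
ρ-cycle length = 26 (tail of 0 descent steps not counted)

26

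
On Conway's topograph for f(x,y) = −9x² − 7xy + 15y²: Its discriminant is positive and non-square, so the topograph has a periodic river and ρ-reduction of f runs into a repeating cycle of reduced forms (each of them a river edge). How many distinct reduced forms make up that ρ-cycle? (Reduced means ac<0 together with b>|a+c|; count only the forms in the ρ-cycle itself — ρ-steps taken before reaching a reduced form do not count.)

D = 589, ⌊√D⌋ = 24
descent: ρ → (15,7,-9)  [lands on river]
river: ρ → (-9,11,13)
river: ρ → (13,15,-7)
river: ρ → (-7,13,15)
river: ρ → (15,17,-5)
river: ρ → (-5,23,3)
river: ρ → (3,19,-19)
river: ρ → (-19,19,3)
river: ρ → (3,23,-5)
river: ρ → (-5,17,15)
river: ρ → (15,13,-7)
river: ρ → (-7,15,13)
river: ρ → (13,11,-9)
river: ρ → (-9,7,15)
river: ρ → (15,23,-1)
river: ρ → (-1,23,15)
ρ-cycle length = 16 (tail of 1 descent step not counted)

16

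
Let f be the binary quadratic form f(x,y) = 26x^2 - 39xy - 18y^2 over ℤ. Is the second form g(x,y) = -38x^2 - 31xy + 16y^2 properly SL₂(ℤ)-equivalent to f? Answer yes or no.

D₁ = 3393, D₂ = 3393
river cycle of f (length 8): (-18, 39, 26), (26, 13, -31), (-31, 49, 8), (8, 47, -37), (-37, 27, 18), (18, 45, -19), (-19, 31, 32), (32, 33, -18)
river cycle of g (length 8): (16, 31, -38), (-38, 45, 9), (9, 45, -38), (-38, 31, 16), (16, 33, -36), (-36, 39, 13), (13, 39, -36), (-36, 33, 16)
cycles differ ⇒ inequivalent

no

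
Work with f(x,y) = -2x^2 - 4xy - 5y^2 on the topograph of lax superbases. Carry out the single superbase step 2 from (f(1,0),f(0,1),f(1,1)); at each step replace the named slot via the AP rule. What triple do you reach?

start (-2,-5,-11) = (f(1,0),f(0,1),f(1,1))
replace slot 2: 2·((-2)+(-11)) − (-5) = -21 → (-2,-21,-11)

-2,-21,-11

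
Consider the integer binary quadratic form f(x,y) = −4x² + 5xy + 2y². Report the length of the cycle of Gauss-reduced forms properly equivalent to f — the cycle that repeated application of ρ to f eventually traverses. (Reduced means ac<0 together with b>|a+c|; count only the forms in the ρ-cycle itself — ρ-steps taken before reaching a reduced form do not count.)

D = 57, ⌊√D⌋ = 7
river: ρ → (2,7,-1)
river: ρ → (-1,7,2)
river: ρ → (2,5,-4)
river: ρ → (-4,3,3)
river: ρ → (3,3,-4)
river: ρ → (-4,5,2)
ρ-cycle length = 6 (tail of 0 descent steps not counted)

6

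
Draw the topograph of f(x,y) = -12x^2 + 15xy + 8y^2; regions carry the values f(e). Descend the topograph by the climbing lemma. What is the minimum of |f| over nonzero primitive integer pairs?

river: ρ → (8,17,-10)
river: ρ → (-10,23,2)
river: ρ → (2,21,-21)
river: ρ → (-21,21,2)
river: ρ → (2,23,-10)
river: ρ → (-10,17,8)
river: ρ → (8,15,-12)
river: ρ → (-12,9,11)
river: ρ → (11,13,-10)
river: ρ → (-10,7,14)
river: ρ → (14,21,-3)
river: ρ → (-3,21,14)
river: ρ → (14,7,-10)
river: ρ → (-10,13,11)
river: ρ → (11,9,-12)
river: ρ → (-12,15,8)
closes: descent 0, river 16
min |a| on river = 2

2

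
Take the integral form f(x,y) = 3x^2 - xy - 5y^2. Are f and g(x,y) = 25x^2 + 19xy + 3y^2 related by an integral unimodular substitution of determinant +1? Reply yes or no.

D₁ = 61, D₂ = 61
river cycle of f (length 6): (3, 5, -3), (-3, 7, 1), (1, 7, -3), (-3, 5, 3), (3, 7, -1), (-1, 7, 3)
river cycle of g (length 6): (3, 5, -3), (-3, 7, 1), (1, 7, -3), (-3, 5, 3), (3, 7, -1), (-1, 7, 3)
cycles coincide ⇒ equivalent

yes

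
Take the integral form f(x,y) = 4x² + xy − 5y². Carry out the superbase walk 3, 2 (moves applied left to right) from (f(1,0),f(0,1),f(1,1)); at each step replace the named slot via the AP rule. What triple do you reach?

start (4,-5,0) = (f(1,0),f(0,1),f(1,1))
replace slot 3: 2·(4+(-5)) − 0 = -2 → (4,-5,-2)
replace slot 2: 2·(4+(-2)) − (-5) = 9 → (4,9,-2)

4,9,-2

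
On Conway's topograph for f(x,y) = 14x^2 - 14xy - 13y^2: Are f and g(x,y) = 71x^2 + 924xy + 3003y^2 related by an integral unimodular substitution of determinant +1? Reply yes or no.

D₁ = 924, D₂ = 924
river cycle of f (length 8): (-13, 14, 14), (14, 14, -13), (-13, 12, 15), (15, 18, -10), (-10, 22, 11), (11, 22, -10), (-10, 18, 15), (15, 12, -13)
river cycle of g (length 8): (14, 14, -13), (-13, 12, 15), (15, 18, -10), (-10, 22, 11), (11, 22, -10), (-10, 18, 15), (15, 12, -13), (-13, 14, 14)
cycles coincide ⇒ equivalent

yes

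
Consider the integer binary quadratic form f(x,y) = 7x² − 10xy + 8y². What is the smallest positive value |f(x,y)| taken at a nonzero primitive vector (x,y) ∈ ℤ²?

translate: b→4 (≡-10 mod 14), so (7,-10,8)→(7,4,5)
flip: (7,4,5)→(5,-4,7)
reduced (well bottom): (5,-4,7) with a≤c, −a<b≤a
well minimum = a = 5

5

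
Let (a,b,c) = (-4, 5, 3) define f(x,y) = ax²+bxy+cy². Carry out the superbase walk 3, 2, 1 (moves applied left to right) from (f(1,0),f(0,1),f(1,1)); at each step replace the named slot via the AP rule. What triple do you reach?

start (-4,3,4) = (f(1,0),f(0,1),f(1,1))
replace slot 3: 2·((-4)+3) − 4 = -6 → (-4,3,-6)
replace slot 2: 2·((-4)+(-6)) − 3 = -23 → (-4,-23,-6)
replace slot 1: 2·((-23)+(-6)) − (-4) = -54 → (-54,-23,-6)

-54,-23,-6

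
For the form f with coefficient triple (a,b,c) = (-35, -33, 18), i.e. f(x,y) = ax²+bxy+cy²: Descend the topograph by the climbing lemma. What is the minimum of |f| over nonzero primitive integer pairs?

descent: ρ → (18,33,-35)  [lands on river]
river: ρ → (-35,37,16)
river: ρ → (16,59,-2)
river: ρ → (-2,57,45)
river: ρ → (45,33,-14)
river: ρ → (-14,51,18)
river: ρ → (18,57,-5)
river: ρ → (-5,53,40)
river: ρ → (40,27,-18)
river: ρ → (-18,45,22)
river: ρ → (22,43,-20)
river: ρ → (-20,37,28)
river: ρ → (28,19,-29)
river: ρ → (-29,39,18)
closes: descent 1, river 14
min |a| on river = 2

2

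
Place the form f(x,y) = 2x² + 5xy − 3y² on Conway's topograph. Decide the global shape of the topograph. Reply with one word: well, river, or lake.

D = b²−4ac = 5² − 4·2·(-3) = 49
D = 7² is a perfect square ⇒ form factors over ℤ ⇒ lakes

lake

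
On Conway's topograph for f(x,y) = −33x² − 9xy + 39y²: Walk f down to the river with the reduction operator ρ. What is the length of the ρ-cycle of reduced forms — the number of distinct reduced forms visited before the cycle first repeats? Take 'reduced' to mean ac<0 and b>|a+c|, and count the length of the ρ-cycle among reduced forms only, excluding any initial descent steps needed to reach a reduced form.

D = 5229, ⌊√D⌋ = 72
descent: ρ → (39,9,-33)  [lands on river]
river: ρ → (-33,57,15)
river: ρ → (15,63,-21)
river: ρ → (-21,63,15)
river: ρ → (15,57,-33)
river: ρ → (-33,9,39)
river: ρ → (39,69,-3)
river: ρ → (-3,69,39)
ρ-cycle length = 8 (tail of 1 descent step not counted)

8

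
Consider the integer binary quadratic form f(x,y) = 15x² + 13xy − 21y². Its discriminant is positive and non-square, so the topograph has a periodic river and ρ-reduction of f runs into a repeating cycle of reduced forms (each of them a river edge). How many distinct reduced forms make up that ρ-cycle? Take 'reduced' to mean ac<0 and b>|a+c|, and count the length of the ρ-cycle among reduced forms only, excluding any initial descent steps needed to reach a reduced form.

D = 1429, ⌊√D⌋ = 37
river: ρ → (-21,29,7)
river: ρ → (7,27,-25)
river: ρ → (-25,23,9)
river: ρ → (9,31,-13)
river: ρ → (-13,21,19)
river: ρ → (19,17,-15)
river: ρ → (-15,13,21)
river: ρ → (21,29,-7)
river: ρ → (-7,27,25)
river: ρ → (25,23,-9)
river: ρ → (-9,31,13)
river: ρ → (13,21,-19)
river: ρ → (-19,17,15)
river: ρ → (15,13,-21)
ρ-cycle length = 14 (tail of 0 descent steps not counted)

14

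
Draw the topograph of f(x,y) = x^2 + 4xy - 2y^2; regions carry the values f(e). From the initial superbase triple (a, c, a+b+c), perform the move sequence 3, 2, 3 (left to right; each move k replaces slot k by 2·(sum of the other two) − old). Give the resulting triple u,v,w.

start (1,-2,3) = (f(1,0),f(0,1),f(1,1))
replace slot 3: 2·(1+(-2)) − 3 = -5 → (1,-2,-5)
replace slot 2: 2·(1+(-5)) − (-2) = -6 → (1,-6,-5)
replace slot 3: 2·(1+(-6)) − (-5) = -5 → (1,-6,-5)

1,-6,-5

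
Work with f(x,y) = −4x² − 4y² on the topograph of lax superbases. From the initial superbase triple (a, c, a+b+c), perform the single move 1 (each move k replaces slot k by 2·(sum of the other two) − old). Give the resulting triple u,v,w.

start (-4,-4,-8) = (f(1,0),f(0,1),f(1,1))
replace slot 1: 2·((-4)+(-8)) − (-4) = -20 → (-20,-4,-8)

-20,-4,-8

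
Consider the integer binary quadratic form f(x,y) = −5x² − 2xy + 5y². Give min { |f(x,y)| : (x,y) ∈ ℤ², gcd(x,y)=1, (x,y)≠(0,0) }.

descent: ρ → (5,2,-5)  [lands on river]
river: ρ → (-5,8,2)
river: ρ → (2,8,-5)
river: ρ → (-5,2,5)
river: ρ → (5,8,-2)
river: ρ → (-2,8,5)
closes: descent 1, river 6
min |a| on river = 2

2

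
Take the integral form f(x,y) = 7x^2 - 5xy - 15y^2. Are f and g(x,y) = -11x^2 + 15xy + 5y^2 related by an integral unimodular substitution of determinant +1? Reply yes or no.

D₁ = 445, D₂ = 445
river cycle of f (length 6): (7, 9, -13), (-13, 17, 3), (3, 19, -7), (-7, 9, 13), (13, 17, -3), (-3, 19, 7)
river cycle of g (length 10): (5, 15, -11), (-11, 7, 9), (9, 11, -9), (-9, 7, 11), (11, 15, -5), (-5, 15, 11), (11, 7, -9), (-9, 11, 9), (9, 7, -11), (-11, 15, 5)
cycles differ ⇒ inequivalent

no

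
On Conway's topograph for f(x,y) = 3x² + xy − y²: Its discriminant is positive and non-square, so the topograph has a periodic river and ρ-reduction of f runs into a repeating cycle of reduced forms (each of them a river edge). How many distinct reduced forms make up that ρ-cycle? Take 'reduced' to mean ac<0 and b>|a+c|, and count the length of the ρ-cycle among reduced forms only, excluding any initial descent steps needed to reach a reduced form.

D = 13, ⌊√D⌋ = 3
descent: ρ → (-1,3,1)  [lands on river]
river: ρ → (1,3,-1)
ρ-cycle length = 2 (tail of 1 descent step not counted)

2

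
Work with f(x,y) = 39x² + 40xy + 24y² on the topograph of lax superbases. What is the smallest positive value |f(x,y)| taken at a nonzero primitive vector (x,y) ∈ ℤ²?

translate: b→-38 (≡40 mod 78), so (39,40,24)→(39,-38,23)
flip: (39,-38,23)→(23,38,39)
translate: b→-8 (≡38 mod 46), so (23,38,39)→(23,-8,24)
reduced (well bottom): (23,-8,24) with a≤c, −a<b≤a
well minimum = a = 23

23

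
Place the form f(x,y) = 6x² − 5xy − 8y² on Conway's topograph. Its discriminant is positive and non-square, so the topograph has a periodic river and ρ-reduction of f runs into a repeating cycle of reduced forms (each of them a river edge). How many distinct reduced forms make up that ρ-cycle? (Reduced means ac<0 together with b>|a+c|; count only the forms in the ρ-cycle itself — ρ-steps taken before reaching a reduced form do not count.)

D = 217, ⌊√D⌋ = 14
descent: ρ → (-8,5,6)  [lands on river]
river: ρ → (6,7,-7)
river: ρ → (-7,7,6)
river: ρ → (6,5,-8)
river: ρ → (-8,11,3)
river: ρ → (3,13,-4)
river: ρ → (-4,11,6)
river: ρ → (6,13,-2)
river: ρ → (-2,11,12)
river: ρ → (12,13,-1)
river: ρ → (-1,13,12)
river: ρ → (12,11,-2)
river: ρ → (-2,13,6)
river: ρ → (6,11,-4)
river: ρ → (-4,13,3)
river: ρ → (3,11,-8)
ρ-cycle length = 16 (tail of 1 descent step not counted)

16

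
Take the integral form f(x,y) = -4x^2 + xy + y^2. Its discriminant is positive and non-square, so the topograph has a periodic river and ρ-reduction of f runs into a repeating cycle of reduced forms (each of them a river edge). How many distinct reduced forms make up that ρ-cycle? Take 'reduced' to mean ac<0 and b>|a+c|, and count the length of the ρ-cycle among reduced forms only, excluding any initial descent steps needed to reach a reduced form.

D = 17, ⌊√D⌋ = 4
descent: ρ → (1,3,-2)  [lands on river]
river: ρ → (-2,1,2)
river: ρ → (2,3,-1)
river: ρ → (-1,3,2)
river: ρ → (2,1,-2)
river: ρ → (-2,3,1)
ρ-cycle length = 6 (tail of 1 descent step not counted)

6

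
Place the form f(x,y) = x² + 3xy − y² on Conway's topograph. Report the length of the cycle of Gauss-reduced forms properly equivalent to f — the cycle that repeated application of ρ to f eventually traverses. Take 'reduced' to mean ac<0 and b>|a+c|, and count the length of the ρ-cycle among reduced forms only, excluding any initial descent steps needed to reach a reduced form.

D = 13, ⌊√D⌋ = 3
river: ρ → (-1,3,1)
river: ρ → (1,3,-1)
ρ-cycle length = 2 (tail of 0 descent steps not counted)

2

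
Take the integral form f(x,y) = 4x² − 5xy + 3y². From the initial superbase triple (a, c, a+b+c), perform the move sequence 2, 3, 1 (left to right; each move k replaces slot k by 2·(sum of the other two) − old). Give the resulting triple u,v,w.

start (4,3,2) = (f(1,0),f(0,1),f(1,1))
replace slot 2: 2·(4+2) − 3 = 9 → (4,9,2)
replace slot 3: 2·(4+9) − 2 = 24 → (4,9,24)
replace slot 1: 2·(9+24) − 4 = 62 → (62,9,24)

62,9,24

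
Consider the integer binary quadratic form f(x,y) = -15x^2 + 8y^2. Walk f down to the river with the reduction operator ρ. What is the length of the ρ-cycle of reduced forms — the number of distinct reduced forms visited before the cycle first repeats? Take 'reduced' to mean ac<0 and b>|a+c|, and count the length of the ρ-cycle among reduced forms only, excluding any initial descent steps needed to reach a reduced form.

D = 480, ⌊√D⌋ = 21
descent: ρ → (8,16,-7)  [lands on river]
river: ρ → (-7,12,12)
river: ρ → (12,12,-7)
river: ρ → (-7,16,8)
ρ-cycle length = 4 (tail of 1 descent step not counted)

4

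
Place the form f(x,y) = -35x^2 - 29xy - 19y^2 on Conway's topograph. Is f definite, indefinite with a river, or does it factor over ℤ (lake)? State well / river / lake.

D = b²−4ac = (-29)² − 4·(-35)·(-19) = -1819
D < 0 ⇒ definite ⇒ every region one sign ⇒ single well

well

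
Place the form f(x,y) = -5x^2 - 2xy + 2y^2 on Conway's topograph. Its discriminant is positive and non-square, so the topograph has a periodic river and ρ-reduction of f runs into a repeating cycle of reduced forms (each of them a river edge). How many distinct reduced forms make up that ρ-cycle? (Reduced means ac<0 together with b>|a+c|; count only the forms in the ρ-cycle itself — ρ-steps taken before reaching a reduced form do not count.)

D = 44, ⌊√D⌋ = 6
descent: ρ → (2,6,-1)  [lands on river]
river: ρ → (-1,6,2)
ρ-cycle length = 2 (tail of 1 descent step not counted)

2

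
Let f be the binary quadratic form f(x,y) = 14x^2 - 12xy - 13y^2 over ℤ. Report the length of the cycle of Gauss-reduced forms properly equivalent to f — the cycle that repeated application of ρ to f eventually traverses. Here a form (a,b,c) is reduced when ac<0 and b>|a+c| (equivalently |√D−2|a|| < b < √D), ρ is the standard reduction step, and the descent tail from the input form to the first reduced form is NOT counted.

D = 872, ⌊√D⌋ = 29
descent: ρ → (-13,12,14)  [lands on river]
river: ρ → (14,16,-11)
river: ρ → (-11,28,2)
river: ρ → (2,28,-11)
river: ρ → (-11,16,14)
river: ρ → (14,12,-13)
river: ρ → (-13,14,13)
river: ρ → (13,12,-14)
river: ρ → (-14,16,11)
river: ρ → (11,28,-2)
river: ρ → (-2,28,11)
river: ρ → (11,16,-14)
river: ρ → (-14,12,13)
river: ρ → (13,14,-13)
ρ-cycle length = 14 (tail of 1 descent step not counted)

14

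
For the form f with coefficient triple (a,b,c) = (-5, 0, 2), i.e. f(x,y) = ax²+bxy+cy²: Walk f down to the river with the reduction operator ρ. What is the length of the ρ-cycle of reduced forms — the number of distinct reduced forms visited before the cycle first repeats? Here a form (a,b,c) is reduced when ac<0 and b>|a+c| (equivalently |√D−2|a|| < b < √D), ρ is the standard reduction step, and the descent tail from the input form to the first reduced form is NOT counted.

D = 40, ⌊√D⌋ = 6
descent: ρ → (2,4,-3)  [lands on river]
river: ρ → (-3,2,3)
river: ρ → (3,4,-2)
river: ρ → (-2,4,3)
river: ρ → (3,2,-3)
river: ρ → (-3,4,2)
ρ-cycle length = 6 (tail of 1 descent step not counted)

6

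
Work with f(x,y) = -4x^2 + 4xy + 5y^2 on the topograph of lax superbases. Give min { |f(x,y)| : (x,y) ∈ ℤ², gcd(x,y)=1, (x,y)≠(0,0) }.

river: ρ → (5,6,-3)
river: ρ → (-3,6,5)
river: ρ → (5,4,-4)
river: ρ → (-4,4,5)
closes: descent 0, river 4
min |a| on river = 3

3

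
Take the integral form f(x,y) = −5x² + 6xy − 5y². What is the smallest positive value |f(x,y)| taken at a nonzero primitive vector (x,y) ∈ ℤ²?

translate: b→4 (≡-6 mod 10), so (5,-6,5)→(5,4,4)
flip: (5,4,4)→(4,-4,5)
translate: b→4 (≡-4 mod 8), so (4,-4,5)→(4,4,5)
reduced (well bottom): (4,4,5) with a≤c, −a<b≤a
well minimum |f| = |-4| = 4 (negative-definite)

4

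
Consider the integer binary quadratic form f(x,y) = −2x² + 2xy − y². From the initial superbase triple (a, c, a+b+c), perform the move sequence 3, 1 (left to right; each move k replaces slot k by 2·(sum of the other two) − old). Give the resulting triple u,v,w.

start (-2,-1,-1) = (f(1,0),f(0,1),f(1,1))
replace slot 3: 2·((-2)+(-1)) − (-1) = -5 → (-2,-1,-5)
replace slot 1: 2·((-1)+(-5)) − (-2) = -10 → (-10,-1,-5)

-10,-1,-5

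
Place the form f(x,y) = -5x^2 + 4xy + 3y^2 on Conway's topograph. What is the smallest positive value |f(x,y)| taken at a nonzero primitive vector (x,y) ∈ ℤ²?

river: ρ → (3,8,-1)
river: ρ → (-1,8,3)
river: ρ → (3,4,-5)
river: ρ → (-5,6,2)
river: ρ → (2,6,-5)
river: ρ → (-5,4,3)
closes: descent 0, river 6
min |a| on river = 1

1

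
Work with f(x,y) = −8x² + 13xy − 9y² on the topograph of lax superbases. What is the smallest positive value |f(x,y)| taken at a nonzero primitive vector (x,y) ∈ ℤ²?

translate: b→3 (≡-13 mod 16), so (8,-13,9)→(8,3,4)
flip: (8,3,4)→(4,-3,8)
reduced (well bottom): (4,-3,8) with a≤c, −a<b≤a
well minimum |f| = |-4| = 4 (negative-definite)

4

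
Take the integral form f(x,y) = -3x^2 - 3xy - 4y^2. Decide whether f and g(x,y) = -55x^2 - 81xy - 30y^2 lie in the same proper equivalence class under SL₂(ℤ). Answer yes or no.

D₁ = -39, D₂ = -39
f is negative-definite; reduce −f:
−f: reduced (well bottom): (3,3,4) with a≤c, −a<b≤a
flip sign back: reduced form of f is (-3,-3,-4)
g is negative-definite; reduce −g:
−g: translate: b→-29 (≡81 mod 110), so (55,81,30)→(55,-29,4)
−g: flip: (55,-29,4)→(4,29,55)
−g: translate: b→-3 (≡29 mod 8), so (4,29,55)→(4,-3,3)
−g: flip: (4,-3,3)→(3,3,4)
−g: reduced (well bottom): (3,3,4) with a≤c, −a<b≤a
flip sign back: reduced form of g is (-3,-3,-4)
reduced forms (-3, -3, -4) vs (-3, -3, -4) ⇒ equivalent

yes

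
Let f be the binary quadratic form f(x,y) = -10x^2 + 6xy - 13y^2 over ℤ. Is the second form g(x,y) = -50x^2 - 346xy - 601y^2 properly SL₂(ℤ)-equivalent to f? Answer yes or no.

D₁ = -484, D₂ = -484
f is negative-definite; reduce −f:
−f: reduced (well bottom): (10,-6,13) with a≤c, −a<b≤a
flip sign back: reduced form of f is (-10,6,-13)
g is negative-definite; reduce −g:
−g: translate: b→46 (≡346 mod 100), so (50,346,601)→(50,46,13)
−g: flip: (50,46,13)→(13,-46,50)
−g: translate: b→6 (≡-46 mod 26), so (13,-46,50)→(13,6,10)
−g: flip: (13,6,10)→(10,-6,13)
−g: reduced (well bottom): (10,-6,13) with a≤c, −a<b≤a
flip sign back: reduced form of g is (-10,6,-13)
reduced forms (-10, 6, -13) vs (-10, 6, -13) ⇒ equivalent

yes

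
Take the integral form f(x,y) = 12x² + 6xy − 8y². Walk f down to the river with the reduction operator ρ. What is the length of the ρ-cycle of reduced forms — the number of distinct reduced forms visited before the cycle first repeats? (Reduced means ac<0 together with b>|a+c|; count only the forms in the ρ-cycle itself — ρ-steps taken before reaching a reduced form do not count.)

D = 420, ⌊√D⌋ = 20
river: ρ → (-8,10,10)
river: ρ → (10,10,-8)
river: ρ → (-8,6,12)
river: ρ → (12,18,-2)
river: ρ → (-2,18,12)
river: ρ → (12,6,-8)
ρ-cycle length = 6 (tail of 0 descent steps not counted)

6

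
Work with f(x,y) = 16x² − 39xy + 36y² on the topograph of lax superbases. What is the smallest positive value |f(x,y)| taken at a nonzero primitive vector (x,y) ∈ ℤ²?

translate: b→-7 (≡-39 mod 32), so (16,-39,36)→(16,-7,13)
flip: (16,-7,13)→(13,7,16)
reduced (well bottom): (13,7,16) with a≤c, −a<b≤a
well minimum = a = 13

13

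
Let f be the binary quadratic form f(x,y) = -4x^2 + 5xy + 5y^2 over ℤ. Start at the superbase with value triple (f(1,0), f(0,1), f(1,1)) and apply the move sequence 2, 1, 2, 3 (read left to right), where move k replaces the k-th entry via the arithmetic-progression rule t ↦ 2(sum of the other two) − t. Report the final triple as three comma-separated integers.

start (-4,5,6) = (f(1,0),f(0,1),f(1,1))
replace slot 2: 2·((-4)+6) − 5 = -1 → (-4,-1,6)
replace slot 1: 2·((-1)+6) − (-4) = 14 → (14,-1,6)
replace slot 2: 2·(14+6) − (-1) = 41 → (14,41,6)
replace slot 3: 2·(14+41) − 6 = 104 → (14,41,104)

14,41,104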